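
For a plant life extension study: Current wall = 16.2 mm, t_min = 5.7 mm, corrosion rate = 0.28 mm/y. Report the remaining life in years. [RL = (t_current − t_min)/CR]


Apply the remaining-life relation: RL = (t_current − t_min) / CR
RL = (16.2 − 5.7) / 0.28 = 10.5 / 0.28 = 37.5 years

37.5 years


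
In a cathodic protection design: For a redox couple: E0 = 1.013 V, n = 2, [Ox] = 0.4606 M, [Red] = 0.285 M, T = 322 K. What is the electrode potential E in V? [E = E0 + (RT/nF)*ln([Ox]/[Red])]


Apply the Nernst equation: E = E0 + (RT/nF)*ln([Ox]/[Red])
Step 1: RT/nF = 8.314*322/(2*96485) = 0.01387318 V
Step 2: [Ox]/[Red] = 0.4606/0.285 = 1.61614
Step 3: ln(1.61614) = 0.480041
Step 4: correction = 0.01387318 * 0.480041 = 0.0067 V
E = 1.013 + 0.0067 = 1.0197 V

1.0197 V


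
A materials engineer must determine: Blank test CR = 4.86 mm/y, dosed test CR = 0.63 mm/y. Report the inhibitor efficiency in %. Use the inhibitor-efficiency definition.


Apply the inhibitor-efficiency definition: IE = (CR_blank − CR_inh)/CR_blank × 100
IE = (4.86 − 0.63) / 4.86 × 100
IE = 4.23 / 4.86 × 100 = 87.0 %

87.0 %


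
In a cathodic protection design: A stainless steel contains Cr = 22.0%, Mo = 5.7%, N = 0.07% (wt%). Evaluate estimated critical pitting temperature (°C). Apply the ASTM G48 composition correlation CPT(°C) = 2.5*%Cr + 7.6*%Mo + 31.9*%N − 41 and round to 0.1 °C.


Apply the ASTM G48 empirical CPT estimate: CPT(°C) = 2.5*%Cr + 7.6*%Mo + 31.9*%N − 41
2.5*22.0 = 55; 7.6*5.7 = 43.32; 31.9*0.07 = 2.233
CPT = 55 + 43.32 + 2.233 − 41 = 59.553 °C
Rounded to 0.1 °C: CPT ≈ 59.6 °C

59.6 °C


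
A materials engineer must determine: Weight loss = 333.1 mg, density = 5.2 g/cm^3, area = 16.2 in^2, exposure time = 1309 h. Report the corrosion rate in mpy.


Apply the mpy weight-loss relation: CR = 534 * W / (D * A * T)
Numerator: 534 * 333.1 = 177875.4
Denominator: 5.2 * 16.2 * 1309 = 110270.16
CR = 177875.4 / 110270.16 = 1.613 mpy

1.613 mpy


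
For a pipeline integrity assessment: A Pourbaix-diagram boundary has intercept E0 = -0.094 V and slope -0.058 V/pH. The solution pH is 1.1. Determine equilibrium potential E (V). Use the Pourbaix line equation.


Apply the Pourbaix line equation: E = E0 + slope*pH
E = -0.094 + (-0.058)*1.1 = -0.094 + (-0.0638) = -0.1578 V
Rounded to 3 decimal places: E = -0.158 V

-0.158 V


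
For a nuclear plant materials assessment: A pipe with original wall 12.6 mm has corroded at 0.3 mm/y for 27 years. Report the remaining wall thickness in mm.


Remaining wall = original − CR × time
t = 12.6 − 0.3*27 = 12.6 − 8.1 = 4.5 mm

4.5 mm


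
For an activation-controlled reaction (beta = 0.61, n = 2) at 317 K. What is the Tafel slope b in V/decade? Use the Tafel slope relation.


Apply the Tafel slope relation: b = 2.303*R*T/(beta*n*F)
Numerator: 2.303 * 8.314 * 317 = 6069.64
Denominator: 0.61 * 2 * 96485 = 117711.7
b = 6069.64 / 117711.7 = 0.052 V/decade

0.052 V/decade


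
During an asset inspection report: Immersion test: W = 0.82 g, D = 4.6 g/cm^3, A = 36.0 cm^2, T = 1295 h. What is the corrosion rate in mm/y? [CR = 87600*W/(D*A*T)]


Apply the mm/y weight-loss relation: CR = 87600 * W / (D * A * T)
Numerator: 87600 * 0.82 = 71832.0
Denominator: 4.6 * 36.0 * 1295 = 214452.0
CR = 71832.0 / 214452.0 = 0.334956 mm/y

0.334956 mm/y


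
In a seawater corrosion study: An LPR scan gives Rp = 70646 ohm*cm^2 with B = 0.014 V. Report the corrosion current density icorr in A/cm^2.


Apply the Stern-Geary relation: icorr = B / Rp
icorr = 0.014 / 70646 = 1.982×10^-7 A/cm^2

1.982×10^-7 A/cm^2


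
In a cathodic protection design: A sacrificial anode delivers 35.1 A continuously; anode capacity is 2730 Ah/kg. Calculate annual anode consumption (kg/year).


Annual consumption = current * hours per year / capacity
Rate = 35.1 * 8760 / 2730 = 112.6 kg/year

112.6 kg/year


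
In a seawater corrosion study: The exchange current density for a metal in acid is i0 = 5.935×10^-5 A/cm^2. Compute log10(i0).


i0 = 5.935×10^-5 A/cm^2
log10(i0) = -4.227

-4.227


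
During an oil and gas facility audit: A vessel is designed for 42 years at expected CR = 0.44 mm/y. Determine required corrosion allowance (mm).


Corrosion allowance = CR × design life
CA = 0.44 * 42 = 18.48 mm

18.48 mm


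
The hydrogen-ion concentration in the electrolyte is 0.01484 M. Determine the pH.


pH = −log10[H+]
pH = −log10(0.01484) = 1.83

1.83


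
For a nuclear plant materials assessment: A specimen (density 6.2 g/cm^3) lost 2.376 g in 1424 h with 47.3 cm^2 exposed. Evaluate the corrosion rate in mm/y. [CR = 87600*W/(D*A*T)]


Apply the mm/y weight-loss relation: CR = 87600 * W / (D * A * T)
Numerator: 87600 * 2.376 = 208137.6
Denominator: 6.2 * 47.3 * 1424 = 417602.24
CR = 208137.6 / 417602.24 = 0.498411 mm/y

0.498411 mm/y


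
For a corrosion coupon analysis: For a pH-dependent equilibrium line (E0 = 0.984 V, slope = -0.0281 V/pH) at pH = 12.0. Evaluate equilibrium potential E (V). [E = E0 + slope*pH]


Apply the Pourbaix line equation: E = E0 + slope*pH
E = 0.984 + (-0.0281)*12.0 = 0.984 + (-0.3372) = 0.6468 V
Rounded to 3 decimal places: E = 0.647 V

0.647 V


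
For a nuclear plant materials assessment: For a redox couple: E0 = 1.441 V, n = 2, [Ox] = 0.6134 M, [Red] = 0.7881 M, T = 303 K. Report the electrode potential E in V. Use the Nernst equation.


Apply the Nernst equation: E = E0 + (RT/nF)*ln([Ox]/[Red])
Step 1: RT/nF = 8.314*303/(2*96485) = 0.01305458 V
Step 2: [Ox]/[Red] = 0.6134/0.7881 = 0.778328
Step 3: ln(0.778328) = -0.250607
Step 4: correction = 0.01305458 * -0.250607 = -0.0033 V
E = 1.441 + -0.0033 = 1.4377 V

1.4377 V


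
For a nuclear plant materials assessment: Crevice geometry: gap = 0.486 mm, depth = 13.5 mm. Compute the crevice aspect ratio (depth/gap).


Aspect ratio = depth / gap
Ratio = 13.5 / 0.486 = 27.8

27.8


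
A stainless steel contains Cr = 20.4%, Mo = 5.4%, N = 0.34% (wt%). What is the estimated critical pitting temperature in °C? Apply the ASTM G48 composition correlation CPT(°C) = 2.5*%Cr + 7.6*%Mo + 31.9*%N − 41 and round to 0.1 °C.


Apply the ASTM G48 empirical CPT estimate: CPT(°C) = 2.5*%Cr + 7.6*%Mo + 31.9*%N − 41
2.5*20.4 = 51; 7.6*5.4 = 41.04; 31.9*0.34 = 10.846
CPT = 51 + 41.04 + 10.846 − 41 = 61.886 °C
Rounded to 0.1 °C: CPT ≈ 61.9 °C

61.9 °C


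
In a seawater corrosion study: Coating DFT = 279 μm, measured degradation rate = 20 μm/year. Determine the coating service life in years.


Service life = thickness / degradation rate
Life = 279 / 20 = 14.0 years

14.0 years


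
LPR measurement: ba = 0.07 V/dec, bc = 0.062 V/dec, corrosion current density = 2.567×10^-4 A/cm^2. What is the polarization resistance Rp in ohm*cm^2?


Apply the Stern-Geary equation: Rp = ba*bc / (2.303*icorr*(ba+bc))
ba*bc = 0.07*0.062 = 0.00434
ba+bc = 0.132; 2.303*icorr*(ba+bc) = 2.303*2.567×10^-4*0.132 = 7.8035773×10^-5
Rp = 0.00434 / 7.8035773×10^-5 = 55.6 ohm*cm^2

55.6 ohm*cm^2


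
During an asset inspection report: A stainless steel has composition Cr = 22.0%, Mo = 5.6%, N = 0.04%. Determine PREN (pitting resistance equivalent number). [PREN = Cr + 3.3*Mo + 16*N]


Apply the PREN formula: PREN = Cr + 3.3*Mo + 16*N
PREN = 22.0 + 3.3*5.6 + 16*0.04
PREN = 22.0 + 18.48 + 0.64 = 41.12

41.12


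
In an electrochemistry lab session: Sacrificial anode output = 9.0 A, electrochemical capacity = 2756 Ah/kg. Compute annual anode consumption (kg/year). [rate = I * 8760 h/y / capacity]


Annual consumption = current * hours per year / capacity
Rate = 9.0 * 8760 / 2756 = 28.6 kg/year

28.6 kg/year


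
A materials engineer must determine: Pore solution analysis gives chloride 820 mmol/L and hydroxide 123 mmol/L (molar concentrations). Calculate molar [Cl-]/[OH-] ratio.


Threshold parameter = [Cl-] / [OH-] (molar basis; both in mmol/L, so units cancel)
Ratio = 820 / 123 = 6.67

6.67


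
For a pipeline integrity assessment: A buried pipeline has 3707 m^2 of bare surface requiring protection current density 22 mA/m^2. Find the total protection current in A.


I = area * current density, then convert mA → A (÷1000)
I = 3707 * 22 / 1000 = 81.55 A

81.55 A


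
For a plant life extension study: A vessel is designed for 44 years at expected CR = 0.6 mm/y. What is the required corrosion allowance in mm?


Corrosion allowance = CR × design life
CA = 0.6 * 44 = 26.4 mm

26.4 mm


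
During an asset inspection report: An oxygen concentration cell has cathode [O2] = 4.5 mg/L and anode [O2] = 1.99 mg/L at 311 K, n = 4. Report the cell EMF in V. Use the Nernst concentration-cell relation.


Apply the Nernst concentration-cell relation: E = (RT/nF)*ln(C_cathode/C_anode)
RT/nF = 8.314*311/(4*96485) = 0.00669963 V
ln(4.5/1.99) = 0.81594
E = 0.00669963 * 0.81594 = 0.00547 V

0.00547 V


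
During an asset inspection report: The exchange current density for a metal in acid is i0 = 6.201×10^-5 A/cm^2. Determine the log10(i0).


i0 = 6.201×10^-5 A/cm^2
log10(i0) = -4.208

-4.208


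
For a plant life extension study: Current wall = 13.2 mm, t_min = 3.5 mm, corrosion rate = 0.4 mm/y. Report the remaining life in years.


Apply the remaining-life relation: RL = (t_current − t_min) / CR
RL = (13.2 − 3.5) / 0.4 = 9.7 / 0.4 = 24.3 years

24.3 years


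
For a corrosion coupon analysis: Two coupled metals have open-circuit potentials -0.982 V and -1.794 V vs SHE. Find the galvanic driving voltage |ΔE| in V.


Driving voltage is the absolute potential difference.
|ΔE| = |-0.982 − (-1.794)| = 0.812 V

0.812 V


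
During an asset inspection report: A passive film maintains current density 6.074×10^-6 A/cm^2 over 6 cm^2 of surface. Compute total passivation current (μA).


I = i_pass * A, then convert A → μA (×10^6)
I = 6.074×10^-6 * 6 * 10^6 = 36.44 μA

36.44 μA


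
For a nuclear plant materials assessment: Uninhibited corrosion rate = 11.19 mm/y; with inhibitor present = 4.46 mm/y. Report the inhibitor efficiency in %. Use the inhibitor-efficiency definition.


Apply the inhibitor-efficiency definition: IE = (CR_blank − CR_inh)/CR_blank × 100
IE = (11.19 − 4.46) / 11.19 × 100
IE = 6.73 / 11.19 × 100 = 60.1 %

60.1 %


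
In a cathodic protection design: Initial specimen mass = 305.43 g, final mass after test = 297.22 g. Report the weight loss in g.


Weight loss = initial − final
WL = 305.43 − 297.22 = 8.21 g

8.21 g


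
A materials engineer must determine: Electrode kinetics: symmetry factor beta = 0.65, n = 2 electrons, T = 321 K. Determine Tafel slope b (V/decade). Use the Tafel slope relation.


Apply the Tafel slope relation: b = 2.303*R*T/(beta*n*F)
Numerator: 2.303 * 8.314 * 321 = 6146.23
Denominator: 0.65 * 2 * 96485 = 125430.5
b = 6146.23 / 125430.5 = 0.049 V/decade

0.049 V/decade


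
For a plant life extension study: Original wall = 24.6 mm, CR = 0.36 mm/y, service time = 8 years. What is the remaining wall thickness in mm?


Remaining wall = original − CR × time
t = 24.6 − 0.36*8 = 24.6 − 2.88 = 21.72 mm

21.72 mm


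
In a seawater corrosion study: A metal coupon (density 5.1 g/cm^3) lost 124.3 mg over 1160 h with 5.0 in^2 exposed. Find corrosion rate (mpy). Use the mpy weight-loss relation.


Apply the mpy weight-loss relation: CR = 534 * W / (D * A * T)
Numerator: 534 * 124.3 = 66376.2
Denominator: 5.1 * 5.0 * 1160 = 29580.0
CR = 66376.2 / 29580.0 = 2.244 mpy

2.244 mpy


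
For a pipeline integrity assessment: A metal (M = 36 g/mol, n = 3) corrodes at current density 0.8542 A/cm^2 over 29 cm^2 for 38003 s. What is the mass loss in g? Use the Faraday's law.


Apply Faraday's law: m = i*A*t*M / (n*F)
Total charge passed Q = i*A*t = 0.8542*29*38003 = 941402.7154 C
m = Q*M/(n*F) = 941402.7154*36/(3*96485) = 117.0838 g

117.0838 g


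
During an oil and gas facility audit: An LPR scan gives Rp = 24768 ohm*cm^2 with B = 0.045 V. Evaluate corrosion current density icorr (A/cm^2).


Apply the Stern-Geary relation: icorr = B / Rp
icorr = 0.045 / 24768 = 1.817×10^-6 A/cm^2

1.817×10^-6 A/cm^2


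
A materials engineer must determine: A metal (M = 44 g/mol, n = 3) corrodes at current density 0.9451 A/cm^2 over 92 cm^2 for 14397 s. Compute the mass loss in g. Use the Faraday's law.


Apply Faraday's law: m = i*A*t*M / (n*F)
Total charge passed Q = i*A*t = 0.9451*92*14397 = 1251807.6324 C
m = Q*M/(n*F) = 1251807.6324*44/(3*96485) = 190.28704 g

190.28704 g


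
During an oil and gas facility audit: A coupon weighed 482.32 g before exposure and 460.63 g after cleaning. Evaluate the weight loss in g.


Weight loss = initial − final
WL = 482.32 − 460.63 = 21.69 g

21.69 g


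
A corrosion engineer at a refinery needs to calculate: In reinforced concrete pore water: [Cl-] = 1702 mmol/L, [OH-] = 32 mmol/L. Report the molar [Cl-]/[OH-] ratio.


Threshold parameter = [Cl-] / [OH-] (molar basis; both in mmol/L, so units cancel)
Ratio = 1702 / 32 = 53.19

53.19


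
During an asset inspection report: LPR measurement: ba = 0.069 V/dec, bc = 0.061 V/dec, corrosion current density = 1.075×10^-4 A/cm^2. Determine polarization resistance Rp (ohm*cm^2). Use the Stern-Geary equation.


Apply the Stern-Geary equation: Rp = ba*bc / (2.303*icorr*(ba+bc))
ba*bc = 0.069*0.061 = 0.004209
ba+bc = 0.13; 2.303*icorr*(ba+bc) = 2.303*1.075×10^-4*0.13 = 3.2184425×10^-5
Rp = 0.004209 / 3.2184425×10^-5 = 130.8 ohm*cm^2

130.8 ohm*cm^2


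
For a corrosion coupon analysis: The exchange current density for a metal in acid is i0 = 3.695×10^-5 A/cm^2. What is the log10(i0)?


i0 = 3.695×10^-5 A/cm^2
log10(i0) = -4.432

-4.432


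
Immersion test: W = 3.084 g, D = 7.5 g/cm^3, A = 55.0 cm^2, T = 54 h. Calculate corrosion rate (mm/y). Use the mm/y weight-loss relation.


Apply the mm/y weight-loss relation: CR = 87600 * W / (D * A * T)
Numerator: 87600 * 3.084 = 270158.4
Denominator: 7.5 * 55.0 * 54 = 22275.0
CR = 270158.4 / 22275.0 = 12.1283 mm/y

12.1283 mm/y


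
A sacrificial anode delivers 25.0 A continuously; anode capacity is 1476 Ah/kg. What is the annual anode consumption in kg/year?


Annual consumption = current * hours per year / capacity
Rate = 25.0 * 8760 / 1476 = 148.4 kg/year

148.4 kg/year


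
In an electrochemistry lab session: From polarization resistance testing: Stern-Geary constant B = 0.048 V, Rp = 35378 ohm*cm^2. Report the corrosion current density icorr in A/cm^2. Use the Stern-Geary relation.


Apply the Stern-Geary relation: icorr = B / Rp
icorr = 0.048 / 35378 = 1.357×10^-6 A/cm^2

1.357×10^-6 A/cm^2


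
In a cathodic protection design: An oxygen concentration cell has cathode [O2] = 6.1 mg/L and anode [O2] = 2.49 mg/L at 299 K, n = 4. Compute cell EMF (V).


Apply the Nernst concentration-cell relation: E = (RT/nF)*ln(C_cathode/C_anode)
RT/nF = 8.314*299/(4*96485) = 0.00644112 V
ln(6.1/2.49) = 0.89601
E = 0.00644112 * 0.89601 = 0.00577 V

0.00577 V


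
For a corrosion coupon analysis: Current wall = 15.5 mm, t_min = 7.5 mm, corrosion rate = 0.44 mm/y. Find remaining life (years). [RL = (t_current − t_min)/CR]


Apply the remaining-life relation: RL = (t_current − t_min) / CR
RL = (15.5 − 7.5) / 0.44 = 8.0 / 0.44 = 18.2 years

18.2 years


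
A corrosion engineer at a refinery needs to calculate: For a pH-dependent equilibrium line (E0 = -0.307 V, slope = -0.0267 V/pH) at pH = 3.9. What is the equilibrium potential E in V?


Apply the Pourbaix line equation: E = E0 + slope*pH
E = -0.307 + (-0.0267)*3.9 = -0.307 + (-0.10413) = -0.41113 V
Rounded to 4 decimal places: E = -0.4111 V

-0.4111 V


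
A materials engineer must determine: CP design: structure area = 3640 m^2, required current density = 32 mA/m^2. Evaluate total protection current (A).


I = area * current density, then convert mA → A (÷1000)
I = 3640 * 32 / 1000 = 116.48 A

116.48 A


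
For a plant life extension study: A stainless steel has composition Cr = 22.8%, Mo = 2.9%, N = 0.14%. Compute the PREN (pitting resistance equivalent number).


Apply the PREN formula: PREN = Cr + 3.3*Mo + 16*N
PREN = 22.8 + 3.3*2.9 + 16*0.14
PREN = 22.8 + 9.57 + 2.24 = 34.61

34.61


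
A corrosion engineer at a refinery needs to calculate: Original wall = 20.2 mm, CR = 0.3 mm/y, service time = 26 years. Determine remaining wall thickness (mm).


Remaining wall = original − CR × time
t = 20.2 − 0.3*26 = 20.2 − 7.8 = 12.4 mm

12.4 mm


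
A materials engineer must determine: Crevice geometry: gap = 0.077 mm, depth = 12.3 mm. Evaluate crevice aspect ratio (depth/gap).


Aspect ratio = depth / gap
Ratio = 12.3 / 0.077 = 159.7

159.7


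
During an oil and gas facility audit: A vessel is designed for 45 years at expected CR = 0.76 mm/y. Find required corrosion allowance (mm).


Corrosion allowance = CR × design life
CA = 0.76 * 45 = 34.2 mm

34.2 mm


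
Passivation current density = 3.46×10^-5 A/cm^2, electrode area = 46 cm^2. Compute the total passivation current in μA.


I = i_pass * A, then convert A → μA (×10^6)
I = 3.46×10^-5 * 46 * 10^6 = 1591.6 μA

1591.6 μA


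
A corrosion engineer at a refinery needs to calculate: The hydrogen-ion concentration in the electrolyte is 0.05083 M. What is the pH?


pH = −log10[H+]
pH = −log10(0.05083) = 1.29

1.29


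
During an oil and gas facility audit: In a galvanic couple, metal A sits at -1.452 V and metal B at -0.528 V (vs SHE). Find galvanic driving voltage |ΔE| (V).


Driving voltage is the absolute potential difference.
|ΔE| = |-1.452 − (-0.528)| = 0.924 V

0.924 V


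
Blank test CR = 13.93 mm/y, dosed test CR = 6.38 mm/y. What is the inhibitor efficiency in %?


Apply the inhibitor-efficiency definition: IE = (CR_blank − CR_inh)/CR_blank × 100
IE = (13.93 − 6.38) / 13.93 × 100
IE = 7.55 / 13.93 × 100 = 54.2 %

54.2 %


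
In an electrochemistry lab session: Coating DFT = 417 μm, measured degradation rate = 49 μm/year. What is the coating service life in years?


Service life = thickness / degradation rate
Life = 417 / 49 = 8.5 years

8.5 years


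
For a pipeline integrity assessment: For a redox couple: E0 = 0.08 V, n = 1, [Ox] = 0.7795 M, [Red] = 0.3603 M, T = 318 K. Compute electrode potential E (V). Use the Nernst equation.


Apply the Nernst equation: E = E0 + (RT/nF)*ln([Ox]/[Red])
Step 1: RT/nF = 8.314*318/(1*96485) = 0.02740169 V
Step 2: [Ox]/[Red] = 0.7795/0.3603 = 2.163475
Step 3: ln(2.163475) = 0.771716
Step 4: correction = 0.02740169 * 0.771716 = 0.0211 V
E = 0.08 + 0.0211 = 0.1011 V

0.1011 V


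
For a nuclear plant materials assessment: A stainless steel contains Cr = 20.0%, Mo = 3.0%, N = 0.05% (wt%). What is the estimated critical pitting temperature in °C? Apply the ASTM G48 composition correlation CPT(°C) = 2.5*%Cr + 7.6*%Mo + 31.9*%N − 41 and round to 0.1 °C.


Apply the ASTM G48 empirical CPT estimate: CPT(°C) = 2.5*%Cr + 7.6*%Mo + 31.9*%N − 41
2.5*20.0 = 50; 7.6*3.0 = 22.8; 31.9*0.05 = 1.595
CPT = 50 + 22.8 + 1.595 − 41 = 33.395 °C
Rounded to 0.1 °C: CPT ≈ 33.4 °C

33.4 °C


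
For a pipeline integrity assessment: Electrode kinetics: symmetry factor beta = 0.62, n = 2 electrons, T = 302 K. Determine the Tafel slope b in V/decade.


Apply the Tafel slope relation: b = 2.303*R*T/(beta*n*F)
Numerator: 2.303 * 8.314 * 302 = 5782.44
Denominator: 0.62 * 2 * 96485 = 119641.4
b = 5782.44 / 119641.4 = 0.0483 V/decade

0.0483 V/decade


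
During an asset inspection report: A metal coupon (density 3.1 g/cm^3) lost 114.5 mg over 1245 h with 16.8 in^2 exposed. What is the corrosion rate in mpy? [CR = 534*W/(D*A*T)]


Apply the mpy weight-loss relation: CR = 534 * W / (D * A * T)
Numerator: 534 * 114.5 = 61143.0
Denominator: 3.1 * 16.8 * 1245 = 64839.6
CR = 61143.0 / 64839.6 = 0.943 mpy

0.943 mpy


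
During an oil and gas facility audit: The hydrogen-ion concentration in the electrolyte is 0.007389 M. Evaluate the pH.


pH = −log10[H+]
pH = −log10(0.007389) = 2.13

2.13


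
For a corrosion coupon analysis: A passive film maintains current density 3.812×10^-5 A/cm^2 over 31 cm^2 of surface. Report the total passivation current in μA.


I = i_pass * A, then convert A → μA (×10^6)
I = 3.812×10^-5 * 31 * 10^6 = 1181.72 μA

1181.72 μA


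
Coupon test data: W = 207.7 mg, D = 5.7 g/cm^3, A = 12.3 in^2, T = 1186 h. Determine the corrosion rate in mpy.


Apply the mpy weight-loss relation: CR = 534 * W / (D * A * T)
Numerator: 534 * 207.7 = 110911.8
Denominator: 5.7 * 12.3 * 1186 = 83150.46
CR = 110911.8 / 83150.46 = 1.334 mpy

1.334 mpy


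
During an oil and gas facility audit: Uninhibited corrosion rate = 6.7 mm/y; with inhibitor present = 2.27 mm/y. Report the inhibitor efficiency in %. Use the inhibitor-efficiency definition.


Apply the inhibitor-efficiency definition: IE = (CR_blank − CR_inh)/CR_blank × 100
IE = (6.7 − 2.27) / 6.7 × 100
IE = 4.43 / 6.7 × 100 = 66.1 %

66.1 %


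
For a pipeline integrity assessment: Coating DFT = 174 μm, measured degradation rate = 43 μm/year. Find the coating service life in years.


Service life = thickness / degradation rate
Life = 174 / 43 = 4.0 years

4.0 years


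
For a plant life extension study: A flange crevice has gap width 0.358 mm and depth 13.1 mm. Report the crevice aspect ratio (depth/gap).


Aspect ratio = depth / gap
Ratio = 13.1 / 0.358 = 36.6

36.6


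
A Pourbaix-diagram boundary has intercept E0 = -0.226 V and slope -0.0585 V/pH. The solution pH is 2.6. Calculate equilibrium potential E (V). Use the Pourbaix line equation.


Apply the Pourbaix line equation: E = E0 + slope*pH
E = -0.226 + (-0.0585)*2.6 = -0.226 + (-0.1521) = -0.3781 V
Rounded to 3 decimal places: E = -0.378 V

-0.378 V


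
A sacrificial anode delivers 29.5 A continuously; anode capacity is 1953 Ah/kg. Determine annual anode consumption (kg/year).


Annual consumption = current * hours per year / capacity
Rate = 29.5 * 8760 / 1953 = 132.3 kg/year

132.3 kg/year


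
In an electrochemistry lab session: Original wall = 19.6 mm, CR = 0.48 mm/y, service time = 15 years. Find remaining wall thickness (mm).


Remaining wall = original − CR × time
t = 19.6 − 0.48*15 = 19.6 − 7.2 = 12.4 mm

12.4 mm


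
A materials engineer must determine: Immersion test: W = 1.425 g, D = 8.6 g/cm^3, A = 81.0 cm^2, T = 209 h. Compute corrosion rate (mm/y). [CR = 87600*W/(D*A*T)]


Apply the mm/y weight-loss relation: CR = 87600 * W / (D * A * T)
Numerator: 87600 * 1.425 = 124830.0
Denominator: 8.6 * 81.0 * 209 = 145589.4
CR = 124830.0 / 145589.4 = 0.85741 mm/y

0.85741 mm/y


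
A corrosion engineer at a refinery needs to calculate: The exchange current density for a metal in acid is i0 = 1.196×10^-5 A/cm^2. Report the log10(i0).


i0 = 1.196×10^-5 A/cm^2
log10(i0) = -4.922

-4.922


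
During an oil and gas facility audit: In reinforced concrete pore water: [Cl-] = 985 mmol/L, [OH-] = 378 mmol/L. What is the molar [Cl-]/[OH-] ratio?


Threshold parameter = [Cl-] / [OH-] (molar basis; both in mmol/L, so units cancel)
Ratio = 985 / 378 = 2.61

2.61


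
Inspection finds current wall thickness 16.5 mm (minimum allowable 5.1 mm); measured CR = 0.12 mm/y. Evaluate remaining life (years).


Apply the remaining-life relation: RL = (t_current − t_min) / CR
RL = (16.5 − 5.1) / 0.12 = 11.4 / 0.12 = 95.0 years

95.0 years


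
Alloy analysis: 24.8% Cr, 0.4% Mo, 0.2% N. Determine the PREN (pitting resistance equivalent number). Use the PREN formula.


Apply the PREN formula: PREN = Cr + 3.3*Mo + 16*N
PREN = 24.8 + 3.3*0.4 + 16*0.2
PREN = 24.8 + 1.32 + 3.2 = 29.32

29.32


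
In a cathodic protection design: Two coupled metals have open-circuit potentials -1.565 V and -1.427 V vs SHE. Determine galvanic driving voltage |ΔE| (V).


Driving voltage is the absolute potential difference.
|ΔE| = |-1.565 − (-1.427)| = 0.138 V

0.138 V


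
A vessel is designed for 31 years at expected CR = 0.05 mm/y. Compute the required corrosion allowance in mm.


Corrosion allowance = CR × design life
CA = 0.05 * 31 = 1.55 mm

1.55 mm


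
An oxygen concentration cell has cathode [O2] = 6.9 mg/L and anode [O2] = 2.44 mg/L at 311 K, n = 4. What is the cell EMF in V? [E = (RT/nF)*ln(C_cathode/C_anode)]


Apply the Nernst concentration-cell relation: E = (RT/nF)*ln(C_cathode/C_anode)
RT/nF = 8.314*311/(4*96485) = 0.00669963 V
ln(6.9/2.44) = 1.03952
E = 0.00669963 * 1.03952 = 0.00696 V

0.00696 V


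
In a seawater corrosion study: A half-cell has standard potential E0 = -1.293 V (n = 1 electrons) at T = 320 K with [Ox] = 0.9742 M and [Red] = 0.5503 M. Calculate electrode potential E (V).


Apply the Nernst equation: E = E0 + (RT/nF)*ln([Ox]/[Red])
Step 1: RT/nF = 8.314*320/(1*96485) = 0.02757403 V
Step 2: [Ox]/[Red] = 0.9742/0.5503 = 1.770307
Step 3: ln(1.770307) = 0.571153
Step 4: correction = 0.02757403 * 0.571153 = 0.0157 V
E = -1.293 + 0.0157 = -1.2773 V

-1.2773 V


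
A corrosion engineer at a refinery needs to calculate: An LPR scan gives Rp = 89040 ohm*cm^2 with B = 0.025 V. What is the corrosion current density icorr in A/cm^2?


Apply the Stern-Geary relation: icorr = B / Rp
icorr = 0.025 / 89040 = 2.808×10^-7 A/cm^2

2.808×10^-7 A/cm^2


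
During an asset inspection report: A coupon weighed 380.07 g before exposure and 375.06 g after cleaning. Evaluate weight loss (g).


Weight loss = initial − final
WL = 380.07 − 375.06 = 5.01 g

5.01 g


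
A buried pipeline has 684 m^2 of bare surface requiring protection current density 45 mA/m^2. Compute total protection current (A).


I = area * current density, then convert mA → A (÷1000)
I = 684 * 45 / 1000 = 30.78 A

30.78 A


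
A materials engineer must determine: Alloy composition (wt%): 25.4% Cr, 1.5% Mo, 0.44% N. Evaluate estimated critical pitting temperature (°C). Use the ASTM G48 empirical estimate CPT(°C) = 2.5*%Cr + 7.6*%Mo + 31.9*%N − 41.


Apply the ASTM G48 empirical CPT estimate: CPT(°C) = 2.5*%Cr + 7.6*%Mo + 31.9*%N − 41
2.5*25.4 = 63.5; 7.6*1.5 = 11.4; 31.9*0.44 = 14.036
CPT = 63.5 + 11.4 + 14.036 − 41 = 47.936 °C
Rounded to 0.1 °C: CPT ≈ 47.9 °C

47.9 °C


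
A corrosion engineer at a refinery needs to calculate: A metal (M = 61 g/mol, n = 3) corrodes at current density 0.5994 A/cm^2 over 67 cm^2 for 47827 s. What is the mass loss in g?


Apply Faraday's law: m = i*A*t*M / (n*F)
Total charge passed Q = i*A*t = 0.5994*67*47827 = 1920722.7546 C
m = Q*M/(n*F) = 1920722.7546*61/(3*96485) = 404.775 g

404.775 g


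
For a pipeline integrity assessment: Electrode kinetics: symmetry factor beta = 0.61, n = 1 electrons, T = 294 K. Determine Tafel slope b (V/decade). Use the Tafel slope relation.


Apply the Tafel slope relation: b = 2.303*R*T/(beta*n*F)
Numerator: 2.303 * 8.314 * 294 = 5629.26
Denominator: 0.61 * 1 * 96485 = 58855.85
b = 5629.26 / 58855.85 = 0.096 V/decade

0.096 V/decade


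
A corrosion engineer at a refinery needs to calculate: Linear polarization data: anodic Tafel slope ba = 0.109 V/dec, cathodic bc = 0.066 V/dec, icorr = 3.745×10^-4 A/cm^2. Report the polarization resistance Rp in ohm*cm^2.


Apply the Stern-Geary equation: Rp = ba*bc / (2.303*icorr*(ba+bc))
ba*bc = 0.109*0.066 = 0.007194
ba+bc = 0.175; 2.303*icorr*(ba+bc) = 2.303*3.745×10^-4*0.175 = 1.5093286×10^-4
Rp = 0.007194 / 1.5093286×10^-4 = 47.7 ohm*cm^2

47.7 ohm*cm^2


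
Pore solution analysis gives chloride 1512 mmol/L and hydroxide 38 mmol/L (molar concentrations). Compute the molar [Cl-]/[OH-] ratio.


Threshold parameter = [Cl-] / [OH-] (molar basis; both in mmol/L, so units cancel)
Ratio = 1512 / 38 = 39.79

39.79


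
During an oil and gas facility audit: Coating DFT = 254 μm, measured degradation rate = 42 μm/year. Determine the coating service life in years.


Service life = thickness / degradation rate
Life = 254 / 42 = 6.0 years

6.0 years


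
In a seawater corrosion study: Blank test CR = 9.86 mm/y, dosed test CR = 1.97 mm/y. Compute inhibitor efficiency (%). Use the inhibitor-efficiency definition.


Apply the inhibitor-efficiency definition: IE = (CR_blank − CR_inh)/CR_blank × 100
IE = (9.86 − 1.97) / 9.86 × 100
IE = 7.89 / 9.86 × 100 = 80.0 %

80.0 %


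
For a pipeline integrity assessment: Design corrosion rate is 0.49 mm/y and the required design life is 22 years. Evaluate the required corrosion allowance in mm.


Corrosion allowance = CR × design life
CA = 0.49 * 22 = 10.78 mm

10.78 mm


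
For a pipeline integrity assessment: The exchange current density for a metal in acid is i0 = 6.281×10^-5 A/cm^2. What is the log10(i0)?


i0 = 6.281×10^-5 A/cm^2
log10(i0) = -4.202

-4.202


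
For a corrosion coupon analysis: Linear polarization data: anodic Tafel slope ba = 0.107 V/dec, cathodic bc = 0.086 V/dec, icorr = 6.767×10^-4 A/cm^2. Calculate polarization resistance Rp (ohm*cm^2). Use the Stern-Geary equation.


Apply the Stern-Geary equation: Rp = ba*bc / (2.303*icorr*(ba+bc))
ba*bc = 0.107*0.086 = 0.009202
ba+bc = 0.193; 2.303*icorr*(ba+bc) = 2.303*6.767×10^-4*0.193 = 3.0077894×10^-4
Rp = 0.009202 / 3.0077894×10^-4 = 30.59 ohm*cm^2

30.59 ohm*cm^2


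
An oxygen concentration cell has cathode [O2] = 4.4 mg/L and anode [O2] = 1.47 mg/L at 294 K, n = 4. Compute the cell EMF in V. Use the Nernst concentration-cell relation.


Apply the Nernst concentration-cell relation: E = (RT/nF)*ln(C_cathode/C_anode)
RT/nF = 8.314*294/(4*96485) = 0.00633341 V
ln(4.4/1.47) = 1.09634
E = 0.00633341 * 1.09634 = 0.00694 V

0.00694 V


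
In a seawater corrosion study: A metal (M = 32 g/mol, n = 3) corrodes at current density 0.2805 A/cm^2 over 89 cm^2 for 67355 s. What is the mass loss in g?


Apply Faraday's law: m = i*A*t*M / (n*F)
Total charge passed Q = i*A*t = 0.2805*89*67355 = 1681483.8975 C
m = Q*M/(n*F) = 1681483.8975*32/(3*96485) = 185.8924 g

185.8924 g


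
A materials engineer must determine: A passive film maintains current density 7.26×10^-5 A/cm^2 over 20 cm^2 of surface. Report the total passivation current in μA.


I = i_pass * A, then convert A → μA (×10^6)
I = 7.26×10^-5 * 20 * 10^6 = 1452.0 μA

1452.0 μA


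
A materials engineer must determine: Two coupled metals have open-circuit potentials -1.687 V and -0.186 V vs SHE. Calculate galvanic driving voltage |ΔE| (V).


Driving voltage is the absolute potential difference.
|ΔE| = |-1.687 − (-0.186)| = 1.501 V

1.501 V


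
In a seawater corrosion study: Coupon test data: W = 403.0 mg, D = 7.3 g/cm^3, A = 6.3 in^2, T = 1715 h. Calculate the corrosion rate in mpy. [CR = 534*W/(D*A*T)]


Apply the mpy weight-loss relation: CR = 534 * W / (D * A * T)
Numerator: 534 * 403.0 = 215202.0
Denominator: 7.3 * 6.3 * 1715 = 78872.85
CR = 215202.0 / 78872.85 = 2.7285 mpy

2.7285 mpy


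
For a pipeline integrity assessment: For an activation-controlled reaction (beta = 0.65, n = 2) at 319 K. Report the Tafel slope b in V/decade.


Apply the Tafel slope relation: b = 2.303*R*T/(beta*n*F)
Numerator: 2.303 * 8.314 * 319 = 6107.94
Denominator: 0.65 * 2 * 96485 = 125430.5
b = 6107.94 / 125430.5 = 0.0487 V/decade

0.0487 V/decade


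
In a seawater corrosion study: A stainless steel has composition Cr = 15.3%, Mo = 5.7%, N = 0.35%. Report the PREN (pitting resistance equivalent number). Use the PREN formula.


Apply the PREN formula: PREN = Cr + 3.3*Mo + 16*N
PREN = 15.3 + 3.3*5.7 + 16*0.35
PREN = 15.3 + 18.81 + 5.6 = 39.71

39.71


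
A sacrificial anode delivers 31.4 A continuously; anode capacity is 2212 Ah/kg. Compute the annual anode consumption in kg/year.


Annual consumption = current * hours per year / capacity
Rate = 31.4 * 8760 / 2212 = 124.4 kg/year

124.4 kg/year


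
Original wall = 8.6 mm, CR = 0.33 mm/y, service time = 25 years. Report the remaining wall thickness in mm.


Remaining wall = original − CR × time
t = 8.6 − 0.33*25 = 8.6 − 8.25 = 0.35 mm

0.35 mm


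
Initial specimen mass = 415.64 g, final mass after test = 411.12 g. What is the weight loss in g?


Weight loss = initial − final
WL = 415.64 − 411.12 = 4.52 g

4.52 g


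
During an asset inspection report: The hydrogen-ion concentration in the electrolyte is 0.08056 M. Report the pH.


pH = −log10[H+]
pH = −log10(0.08056) = 1.09

1.09


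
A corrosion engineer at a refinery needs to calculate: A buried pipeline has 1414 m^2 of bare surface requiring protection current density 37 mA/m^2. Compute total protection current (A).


I = area * current density, then convert mA → A (÷1000)
I = 1414 * 37 / 1000 = 52.32 A

52.32 A


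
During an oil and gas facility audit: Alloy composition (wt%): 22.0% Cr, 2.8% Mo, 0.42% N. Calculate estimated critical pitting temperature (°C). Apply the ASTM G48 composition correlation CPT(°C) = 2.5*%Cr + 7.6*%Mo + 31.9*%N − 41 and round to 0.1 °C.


Apply the ASTM G48 empirical CPT estimate: CPT(°C) = 2.5*%Cr + 7.6*%Mo + 31.9*%N − 41
2.5*22.0 = 55; 7.6*2.8 = 21.28; 31.9*0.42 = 13.398
CPT = 55 + 21.28 + 13.398 − 41 = 48.678 °C
Rounded to 0.1 °C: CPT ≈ 48.7 °C

48.7 °C


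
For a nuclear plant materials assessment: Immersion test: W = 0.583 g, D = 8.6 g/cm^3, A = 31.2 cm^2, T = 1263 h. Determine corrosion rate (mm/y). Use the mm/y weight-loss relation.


Apply the mm/y weight-loss relation: CR = 87600 * W / (D * A * T)
Numerator: 87600 * 0.583 = 51070.8
Denominator: 8.6 * 31.2 * 1263 = 338888.16
CR = 51070.8 / 338888.16 = 0.1507 mm/y

0.1507 mm/y


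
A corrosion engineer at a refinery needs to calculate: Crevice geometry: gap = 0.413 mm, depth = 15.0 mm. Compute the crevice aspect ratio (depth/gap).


Aspect ratio = depth / gap
Ratio = 15.0 / 0.413 = 36.3

36.3


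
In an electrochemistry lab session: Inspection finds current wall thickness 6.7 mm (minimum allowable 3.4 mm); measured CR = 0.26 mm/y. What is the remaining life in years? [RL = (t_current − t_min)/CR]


Apply the remaining-life relation: RL = (t_current − t_min) / CR
RL = (6.7 − 3.4) / 0.26 = 3.3 / 0.26 = 12.7 years

12.7 years


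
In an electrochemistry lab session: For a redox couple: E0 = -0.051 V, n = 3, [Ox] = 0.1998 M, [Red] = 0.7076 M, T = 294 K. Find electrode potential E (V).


Apply the Nernst equation: E = E0 + (RT/nF)*ln([Ox]/[Red])
Step 1: RT/nF = 8.314*294/(3*96485) = 0.00844455 V
Step 2: [Ox]/[Red] = 0.1998/0.7076 = 0.282363
Step 3: ln(0.282363) = -1.264562
Step 4: correction = 0.00844455 * -1.264562 = -0.0107 V
E = -0.051 + -0.0107 = -0.0617 V

-0.0617 V


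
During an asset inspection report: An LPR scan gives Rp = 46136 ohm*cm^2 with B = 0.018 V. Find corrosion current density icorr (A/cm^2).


Apply the Stern-Geary relation: icorr = B / Rp
icorr = 0.018 / 46136 = 3.902×10^-7 A/cm^2

3.902×10^-7 A/cm^2


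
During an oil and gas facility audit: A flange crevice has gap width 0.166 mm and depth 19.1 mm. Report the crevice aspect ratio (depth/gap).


Aspect ratio = depth / gap
Ratio = 19.1 / 0.166 = 115.1

115.1


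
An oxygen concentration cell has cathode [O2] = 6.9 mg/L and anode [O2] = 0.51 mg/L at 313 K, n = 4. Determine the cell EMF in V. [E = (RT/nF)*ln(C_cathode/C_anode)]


Apply the Nernst concentration-cell relation: E = (RT/nF)*ln(C_cathode/C_anode)
RT/nF = 8.314*313/(4*96485) = 0.00674271 V
ln(6.9/0.51) = 2.60487
E = 0.00674271 * 2.60487 = 0.01756 V

0.01756 V


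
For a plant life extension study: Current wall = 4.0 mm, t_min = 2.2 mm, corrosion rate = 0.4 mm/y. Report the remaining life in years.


Apply the remaining-life relation: RL = (t_current − t_min) / CR
RL = (4.0 − 2.2) / 0.4 = 1.8 / 0.4 = 4.5 years

4.5 years


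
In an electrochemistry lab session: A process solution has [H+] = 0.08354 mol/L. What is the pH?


pH = −log10[H+]
pH = −log10(0.08354) = 1.08

1.08


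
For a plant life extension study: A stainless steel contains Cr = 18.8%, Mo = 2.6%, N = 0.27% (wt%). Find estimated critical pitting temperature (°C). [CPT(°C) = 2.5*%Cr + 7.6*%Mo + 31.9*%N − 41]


Apply the ASTM G48 empirical CPT estimate: CPT(°C) = 2.5*%Cr + 7.6*%Mo + 31.9*%N − 41
2.5*18.8 = 47; 7.6*2.6 = 19.76; 31.9*0.27 = 8.613
CPT = 47 + 19.76 + 8.613 − 41 = 34.373 °C
Rounded to 0.1 °C: CPT ≈ 34.4 °C

34.4 °C


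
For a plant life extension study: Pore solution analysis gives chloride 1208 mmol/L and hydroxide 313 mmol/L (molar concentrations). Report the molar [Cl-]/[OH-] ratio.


Threshold parameter = [Cl-] / [OH-] (molar basis; both in mmol/L, so units cancel)
Ratio = 1208 / 313 = 3.86

3.86


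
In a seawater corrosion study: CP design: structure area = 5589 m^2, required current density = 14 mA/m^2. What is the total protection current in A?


I = area * current density, then convert mA → A (÷1000)
I = 5589 * 14 / 1000 = 78.25 A

78.25 A


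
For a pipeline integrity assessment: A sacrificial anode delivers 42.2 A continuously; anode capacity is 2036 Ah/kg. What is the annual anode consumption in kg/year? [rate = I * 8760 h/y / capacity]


Annual consumption = current * hours per year / capacity
Rate = 42.2 * 8760 / 2036 = 181.6 kg/year

181.6 kg/year


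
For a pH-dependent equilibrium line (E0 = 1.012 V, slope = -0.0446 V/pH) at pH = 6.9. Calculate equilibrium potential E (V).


Apply the Pourbaix line equation: E = E0 + slope*pH
E = 1.012 + (-0.0446)*6.9 = 1.012 + (-0.30774) = 0.70426 V
Rounded to 3 decimal places: E = 0.704 V

0.704 V


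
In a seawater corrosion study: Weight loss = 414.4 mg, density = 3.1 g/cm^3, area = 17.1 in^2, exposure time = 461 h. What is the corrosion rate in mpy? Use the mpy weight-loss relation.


Apply the mpy weight-loss relation: CR = 534 * W / (D * A * T)
Numerator: 534 * 414.4 = 221289.6
Denominator: 3.1 * 17.1 * 461 = 24437.61
CR = 221289.6 / 24437.61 = 9.05529 mpy

9.05529 mpy


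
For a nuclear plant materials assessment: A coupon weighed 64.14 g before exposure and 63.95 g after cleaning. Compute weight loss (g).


Weight loss = initial − final
WL = 64.14 − 63.95 = 0.19 g

0.19 g


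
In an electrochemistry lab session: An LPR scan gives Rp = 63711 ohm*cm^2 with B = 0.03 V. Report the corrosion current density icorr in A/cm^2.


Apply the Stern-Geary relation: icorr = B / Rp
icorr = 0.03 / 63711 = 4.709×10^-7 A/cm^2

4.709×10^-7 A/cm^2


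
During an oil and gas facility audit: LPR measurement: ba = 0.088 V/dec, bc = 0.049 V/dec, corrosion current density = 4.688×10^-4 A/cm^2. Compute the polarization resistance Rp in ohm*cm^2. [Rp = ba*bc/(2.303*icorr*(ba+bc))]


Apply the Stern-Geary equation: Rp = ba*bc / (2.303*icorr*(ba+bc))
ba*bc = 0.088*0.049 = 0.004312
ba+bc = 0.137; 2.303*icorr*(ba+bc) = 2.303*4.688×10^-4*0.137 = 1.4791156×10^-4
Rp = 0.004312 / 1.4791156×10^-4 = 29.2 ohm*cm^2

29.2 ohm*cm^2


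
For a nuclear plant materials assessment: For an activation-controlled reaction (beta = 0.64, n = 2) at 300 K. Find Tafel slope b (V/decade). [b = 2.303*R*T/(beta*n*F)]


Apply the Tafel slope relation: b = 2.303*R*T/(beta*n*F)
Numerator: 2.303 * 8.314 * 300 = 5744.14
Denominator: 0.64 * 2 * 96485 = 123500.8
b = 5744.14 / 123500.8 = 0.047 V/decade

0.047 V/decade


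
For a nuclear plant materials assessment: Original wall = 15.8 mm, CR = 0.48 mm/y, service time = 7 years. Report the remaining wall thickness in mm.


Remaining wall = original − CR × time
t = 15.8 − 0.48*7 = 15.8 − 3.36 = 12.44 mm

12.44 mm


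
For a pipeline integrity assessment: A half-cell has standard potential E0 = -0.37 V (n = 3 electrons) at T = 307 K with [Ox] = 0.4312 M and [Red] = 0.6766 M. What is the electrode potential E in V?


Apply the Nernst equation: E = E0 + (RT/nF)*ln([Ox]/[Red])
Step 1: RT/nF = 8.314*307/(3*96485) = 0.00881794 V
Step 2: [Ox]/[Red] = 0.4312/0.6766 = 0.637304
Step 3: ln(0.637304) = -0.450509
Step 4: correction = 0.00881794 * -0.450509 = -0.004 V
E = -0.37 + -0.004 = -0.374 V

-0.374 V
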